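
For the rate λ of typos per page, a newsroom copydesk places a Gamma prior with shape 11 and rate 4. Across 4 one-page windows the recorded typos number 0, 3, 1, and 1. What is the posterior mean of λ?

2

Total count: 0 + 3 + 1 + 1 = 5.
Total exposure: 4 pages.
Posterior: α' = 11 + 5 = 16, β' = 4 + 4 = 8.
Posterior mean = α'/β' = 16/8 = 2.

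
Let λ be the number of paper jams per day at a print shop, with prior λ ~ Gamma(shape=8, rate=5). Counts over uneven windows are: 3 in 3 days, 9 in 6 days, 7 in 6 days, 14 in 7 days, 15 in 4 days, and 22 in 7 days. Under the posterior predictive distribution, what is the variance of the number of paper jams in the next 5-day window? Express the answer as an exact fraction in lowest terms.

8385/722

Total count: 3 + 9 + 7 + 14 + 15 + 22 = 70.
Total exposure: 3 + 6 + 6 + 7 + 4 + 7 = 33 days.
The Gamma prior is conjugate for the Poisson rate, so λ | data ~ Gamma(8+70, 5+33) = Gamma(78, 38).
The posterior predictive for a window of length T is Negative Binomial with variance T·α'·(β'+T)/β'² = 5·78·43/1444 = 8385/722.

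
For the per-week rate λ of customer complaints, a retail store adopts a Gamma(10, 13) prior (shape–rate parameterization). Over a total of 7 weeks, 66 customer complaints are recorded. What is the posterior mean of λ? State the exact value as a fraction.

19/5

Total count 66 over total exposure 7 weeks.
Conjugate update: add total count to the shape and total exposure to the rate, giving Gamma(76, 20).
Posterior mean = α'/β' = 76/20 = 19/5.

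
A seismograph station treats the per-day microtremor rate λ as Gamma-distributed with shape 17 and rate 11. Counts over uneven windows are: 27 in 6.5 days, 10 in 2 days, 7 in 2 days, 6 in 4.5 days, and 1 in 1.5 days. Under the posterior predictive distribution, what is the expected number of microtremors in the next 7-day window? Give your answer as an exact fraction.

952/55

Total count: 27 + 10 + 7 + 6 + 1 = 51.
Total exposure: 6.5 + 2 + 2 + 4.5 + 1.5 = 16.5 days.
By Gamma–Poisson conjugacy, the posterior is Gamma(α + Σx, β + Σt) = Gamma(17 + 51, 11 + 16.5) = Gamma(68, 55/2).
Predictive mean over a 7-day window = T·E[λ|data] = 7·68/(55/2) = 952/55.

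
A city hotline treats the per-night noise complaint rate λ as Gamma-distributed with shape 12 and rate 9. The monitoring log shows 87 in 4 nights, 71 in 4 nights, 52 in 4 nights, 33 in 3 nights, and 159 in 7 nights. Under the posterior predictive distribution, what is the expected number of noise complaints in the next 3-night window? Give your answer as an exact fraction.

Total count: 87 + 71 + 52 + 33 + 159 = 402.
Total exposure: 4 + 4 + 4 + 3 + 7 = 22 nights.
Conjugate update: add total count to the shape and total exposure to the rate, giving Gamma(414, 31).
Predictive mean over a 3-night window = T·E[λ|data] = 3·414/31 = 1242/31.

1242/31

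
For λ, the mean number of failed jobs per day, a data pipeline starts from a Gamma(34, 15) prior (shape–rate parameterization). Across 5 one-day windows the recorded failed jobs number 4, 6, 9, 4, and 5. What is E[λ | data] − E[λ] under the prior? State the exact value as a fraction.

5/6

Total count: 4 + 6 + 9 + 4 + 5 = 28.
Total exposure: 5 days.
By Gamma–Poisson conjugacy, the posterior is Gamma(α + Σx, β + Σt) = Gamma(34 + 28, 15 + 5) = Gamma(62, 20).
Posterior mean = 62/20 = 31/10; prior mean = 34/15 = 34/15. Difference = 31/10 − 34/15 = 5/6.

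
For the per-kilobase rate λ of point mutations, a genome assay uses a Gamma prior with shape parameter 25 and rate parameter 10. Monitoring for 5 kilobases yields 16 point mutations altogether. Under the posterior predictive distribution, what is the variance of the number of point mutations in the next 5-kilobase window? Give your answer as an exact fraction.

Total count 16 over total exposure 5 kilobases.
The Gamma prior is conjugate for the Poisson rate, so λ | data ~ Gamma(25+16, 10+5) = Gamma(41, 15).
The posterior predictive for a window of length T is Negative Binomial with variance T·α'·(β'+T)/β'² = 5·41·20/225 = 164/9.

164/9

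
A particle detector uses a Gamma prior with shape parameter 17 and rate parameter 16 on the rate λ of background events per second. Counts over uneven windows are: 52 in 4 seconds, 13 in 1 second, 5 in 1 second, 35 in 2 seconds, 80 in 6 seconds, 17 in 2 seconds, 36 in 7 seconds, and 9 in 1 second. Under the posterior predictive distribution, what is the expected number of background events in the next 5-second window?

33

Total count: 52 + 13 + 5 + 35 + 80 + 17 + 36 + 9 = 247.
Total exposure: 4 + 1 + 1 + 2 + 6 + 2 + 7 + 1 = 24 seconds.
The Gamma prior is conjugate for the Poisson rate, so λ | data ~ Gamma(17+247, 16+24) = Gamma(264, 40).
Predictive mean over a 5-second window = T·E[λ|data] = 5·264/40 = 33.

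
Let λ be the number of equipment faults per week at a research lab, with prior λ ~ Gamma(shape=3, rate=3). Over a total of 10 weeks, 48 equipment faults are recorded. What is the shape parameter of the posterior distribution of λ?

Total count 48 over total exposure 10 weeks.
Conjugate update: add total count to the shape and total exposure to the rate, giving Gamma(51, 13).

51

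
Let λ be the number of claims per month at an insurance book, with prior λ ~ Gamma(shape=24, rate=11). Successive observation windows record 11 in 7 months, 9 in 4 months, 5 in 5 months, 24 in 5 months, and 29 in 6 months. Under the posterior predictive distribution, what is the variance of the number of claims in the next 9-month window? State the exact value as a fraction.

21573/722

Total count: 11 + 9 + 5 + 24 + 29 = 78.
Total exposure: 7 + 4 + 5 + 5 + 6 = 27 months.
Gamma(α, β) with Poisson data over total exposure Σt gives posterior Gamma(α+Σx, β+Σt) = Gamma(102, 38).
The posterior predictive for a window of length T is Negative Binomial with variance T·α'·(β'+T)/β'² = 9·102·47/1444 = 21573/722.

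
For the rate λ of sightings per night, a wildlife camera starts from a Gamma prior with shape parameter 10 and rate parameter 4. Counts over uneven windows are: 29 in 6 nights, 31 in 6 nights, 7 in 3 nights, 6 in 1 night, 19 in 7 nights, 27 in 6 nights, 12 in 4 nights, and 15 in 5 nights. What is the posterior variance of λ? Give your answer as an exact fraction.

Total count: 29 + 31 + 7 + 6 + 19 + 27 + 12 + 15 = 146.
Total exposure: 6 + 6 + 3 + 1 + 7 + 6 + 4 + 5 = 38 nights.
Conjugate update: add total count to the shape and total exposure to the rate, giving Gamma(156, 42).
Posterior variance = α'/β'² = 156/1764 = 13/147.

13/147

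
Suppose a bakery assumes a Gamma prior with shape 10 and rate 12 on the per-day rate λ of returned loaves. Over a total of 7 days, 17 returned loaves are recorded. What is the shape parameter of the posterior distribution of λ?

Total count 17 over total exposure 7 days.
By Gamma–Poisson conjugacy, the posterior is Gamma(α + Σx, β + Σt) = Gamma(10 + 17, 12 + 7) = Gamma(27, 19).

27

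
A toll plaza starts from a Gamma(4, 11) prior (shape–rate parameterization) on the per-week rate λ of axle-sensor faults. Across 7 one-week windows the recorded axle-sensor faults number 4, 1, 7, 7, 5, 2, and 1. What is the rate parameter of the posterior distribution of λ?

Total count: 4 + 1 + 7 + 7 + 5 + 2 + 1 = 27.
Total exposure: 7 weeks.
Conjugate update: add total count to the shape and total exposure to the rate, giving Gamma(31, 18).

18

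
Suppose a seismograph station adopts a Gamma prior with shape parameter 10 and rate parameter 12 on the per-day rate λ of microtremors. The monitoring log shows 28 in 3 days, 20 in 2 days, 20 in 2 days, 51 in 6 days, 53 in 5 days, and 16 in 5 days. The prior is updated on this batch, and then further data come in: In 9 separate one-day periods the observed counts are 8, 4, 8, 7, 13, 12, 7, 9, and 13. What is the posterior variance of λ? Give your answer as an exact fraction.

279/1936

Total count: 28 + 20 + 20 + 51 + 53 + 16 = 188.
Total exposure: 3 + 2 + 2 + 6 + 5 + 5 = 23 days.
After the first batch: Gamma(10 + 188, 12 + 23) = Gamma(198, 35).
Total count: 8 + 4 + 8 + 7 + 13 + 12 + 7 + 9 + 13 = 81.
Total exposure: 9 days.
After the second batch: Gamma(198 + 81, 35 + 9) = Gamma(279, 44).
Posterior variance = α'/β'² = 279/1936.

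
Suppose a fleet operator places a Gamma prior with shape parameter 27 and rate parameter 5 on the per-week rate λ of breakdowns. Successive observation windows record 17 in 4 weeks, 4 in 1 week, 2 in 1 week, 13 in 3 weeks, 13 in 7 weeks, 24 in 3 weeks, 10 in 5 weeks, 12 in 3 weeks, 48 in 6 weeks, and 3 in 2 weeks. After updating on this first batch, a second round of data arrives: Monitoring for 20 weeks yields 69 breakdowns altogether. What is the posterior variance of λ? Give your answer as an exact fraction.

Total count: 17 + 4 + 2 + 13 + 13 + 24 + 10 + 12 + 48 + 3 = 146.
Total exposure: 4 + 1 + 1 + 3 + 7 + 3 + 5 + 3 + 6 + 2 = 35 weeks.
After the first batch: Gamma(27 + 146, 5 + 35) = Gamma(173, 40).
Total count 69 over total exposure 20 weeks.
After the second batch: Gamma(173 + 69, 40 + 20) = Gamma(242, 60).
Posterior variance = α'/β'² = 242/3600 = 121/1800.

121/1800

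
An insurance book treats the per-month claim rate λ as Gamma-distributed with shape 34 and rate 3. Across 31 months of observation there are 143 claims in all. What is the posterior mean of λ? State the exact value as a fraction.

Total count 143 over total exposure 31 months.
Gamma(α, β) with Poisson data over total exposure Σt gives posterior Gamma(α+Σx, β+Σt) = Gamma(177, 34).
Posterior mean = α'/β' = 177/34.

177/34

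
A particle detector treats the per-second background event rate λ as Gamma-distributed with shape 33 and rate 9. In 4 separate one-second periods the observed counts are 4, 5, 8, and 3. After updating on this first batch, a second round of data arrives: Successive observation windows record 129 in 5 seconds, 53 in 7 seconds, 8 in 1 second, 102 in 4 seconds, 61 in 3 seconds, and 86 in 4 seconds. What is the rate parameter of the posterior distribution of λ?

Total count: 4 + 5 + 8 + 3 = 20.
Total exposure: 4 seconds.
After the first batch: Gamma(33 + 20, 9 + 4) = Gamma(53, 13).
Total count: 129 + 53 + 8 + 102 + 61 + 86 = 439.
Total exposure: 5 + 7 + 1 + 4 + 3 + 4 = 24 seconds.
After the second batch: Gamma(53 + 439, 13 + 24) = Gamma(492, 37).

37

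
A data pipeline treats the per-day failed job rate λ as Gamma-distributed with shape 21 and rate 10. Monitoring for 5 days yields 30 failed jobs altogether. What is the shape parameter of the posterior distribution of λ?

51

Total count 30 over total exposure 5 days.
Posterior: α' = 21 + 30 = 51, β' = 10 + 5 = 15.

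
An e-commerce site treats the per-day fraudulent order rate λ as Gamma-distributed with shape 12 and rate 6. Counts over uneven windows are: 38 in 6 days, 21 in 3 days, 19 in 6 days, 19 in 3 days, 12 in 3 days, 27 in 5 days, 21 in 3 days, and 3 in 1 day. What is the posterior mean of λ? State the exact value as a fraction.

43/9

Total count: 38 + 21 + 19 + 19 + 12 + 27 + 21 + 3 = 160.
Total exposure: 6 + 3 + 6 + 3 + 3 + 5 + 3 + 1 = 30 days.
Conjugate update: add total count to the shape and total exposure to the rate, giving Gamma(172, 36).
Posterior mean = α'/β' = 172/36 = 43/9.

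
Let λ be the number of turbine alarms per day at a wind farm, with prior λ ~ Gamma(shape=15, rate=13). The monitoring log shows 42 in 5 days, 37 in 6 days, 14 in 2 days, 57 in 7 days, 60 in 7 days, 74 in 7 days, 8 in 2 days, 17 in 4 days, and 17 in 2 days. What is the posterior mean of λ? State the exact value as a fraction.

Total count: 42 + 37 + 14 + 57 + 60 + 74 + 8 + 17 + 17 = 326.
Total exposure: 5 + 6 + 2 + 7 + 7 + 7 + 2 + 4 + 2 = 42 days.
The Gamma prior is conjugate for the Poisson rate, so λ | data ~ Gamma(15+326, 13+42) = Gamma(341, 55).
Posterior mean = α'/β' = 341/55 = 31/5.

31/5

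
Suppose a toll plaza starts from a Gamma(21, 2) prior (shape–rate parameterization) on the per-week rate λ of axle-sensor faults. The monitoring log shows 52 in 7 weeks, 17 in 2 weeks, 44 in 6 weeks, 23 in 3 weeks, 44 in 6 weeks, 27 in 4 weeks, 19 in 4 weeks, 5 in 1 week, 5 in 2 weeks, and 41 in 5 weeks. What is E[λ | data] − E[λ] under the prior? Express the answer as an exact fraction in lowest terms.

Total count: 52 + 17 + 44 + 23 + 44 + 27 + 19 + 5 + 5 + 41 = 277.
Total exposure: 7 + 2 + 6 + 3 + 6 + 4 + 4 + 1 + 2 + 5 = 40 weeks.
The Gamma prior is conjugate for the Poisson rate, so λ | data ~ Gamma(21+277, 2+40) = Gamma(298, 42).
Posterior mean = 298/42 = 149/21; prior mean = 21/2 = 21/2. Difference = 149/21 − 21/2 = -143/42.

-143/42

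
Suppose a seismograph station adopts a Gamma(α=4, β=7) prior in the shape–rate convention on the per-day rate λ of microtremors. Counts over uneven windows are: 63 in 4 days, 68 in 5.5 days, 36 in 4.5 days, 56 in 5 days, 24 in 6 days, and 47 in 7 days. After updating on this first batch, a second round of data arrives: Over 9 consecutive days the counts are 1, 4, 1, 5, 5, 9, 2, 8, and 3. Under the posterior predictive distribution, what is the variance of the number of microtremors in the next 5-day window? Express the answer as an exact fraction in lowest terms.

Total count: 63 + 68 + 36 + 56 + 24 + 47 = 294.
Total exposure: 4 + 5.5 + 4.5 + 5 + 6 + 7 = 32 days.
After the first batch: Gamma(4 + 294, 7 + 32) = Gamma(298, 39).
Total count: 1 + 4 + 1 + 5 + 5 + 9 + 2 + 8 + 3 = 38.
Total exposure: 9 days.
After the second batch: Gamma(298 + 38, 39 + 9) = Gamma(336, 48).
The posterior predictive for a window of length T is Negative Binomial with variance T·α'·(β'+T)/β'² = 5·336·53/2304 = 1855/48.

1855/48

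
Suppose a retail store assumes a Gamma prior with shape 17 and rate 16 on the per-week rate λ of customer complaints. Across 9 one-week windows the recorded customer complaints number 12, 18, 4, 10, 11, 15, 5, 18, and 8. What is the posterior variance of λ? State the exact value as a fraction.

Total count: 12 + 18 + 4 + 10 + 11 + 15 + 5 + 18 + 8 = 101.
Total exposure: 9 weeks.
The Gamma prior is conjugate for the Poisson rate, so λ | data ~ Gamma(17+101, 16+9) = Gamma(118, 25).
Posterior variance = α'/β'² = 118/625.

118/625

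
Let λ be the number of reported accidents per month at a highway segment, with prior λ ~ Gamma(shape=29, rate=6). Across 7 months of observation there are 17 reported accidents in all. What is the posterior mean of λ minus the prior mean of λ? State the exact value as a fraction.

Total count 17 over total exposure 7 months.
Gamma(α, β) with Poisson data over total exposure Σt gives posterior Gamma(α+Σx, β+Σt) = Gamma(46, 13).
Posterior mean = 46/13 = 46/13; prior mean = 29/6 = 29/6. Difference = 46/13 − 29/6 = -101/78.

-101/78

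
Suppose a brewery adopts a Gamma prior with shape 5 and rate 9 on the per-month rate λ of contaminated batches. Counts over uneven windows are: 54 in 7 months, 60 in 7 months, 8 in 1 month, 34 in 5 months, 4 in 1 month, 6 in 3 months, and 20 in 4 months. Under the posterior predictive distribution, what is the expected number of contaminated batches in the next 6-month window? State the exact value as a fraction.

1146/37

Total count: 54 + 60 + 8 + 34 + 4 + 6 + 20 = 186.
Total exposure: 7 + 7 + 1 + 5 + 1 + 3 + 4 = 28 months.
By Gamma–Poisson conjugacy, the posterior is Gamma(α + Σx, β + Σt) = Gamma(5 + 186, 9 + 28) = Gamma(191, 37).
Predictive mean over a 6-month window = T·E[λ|data] = 6·191/37 = 1146/37.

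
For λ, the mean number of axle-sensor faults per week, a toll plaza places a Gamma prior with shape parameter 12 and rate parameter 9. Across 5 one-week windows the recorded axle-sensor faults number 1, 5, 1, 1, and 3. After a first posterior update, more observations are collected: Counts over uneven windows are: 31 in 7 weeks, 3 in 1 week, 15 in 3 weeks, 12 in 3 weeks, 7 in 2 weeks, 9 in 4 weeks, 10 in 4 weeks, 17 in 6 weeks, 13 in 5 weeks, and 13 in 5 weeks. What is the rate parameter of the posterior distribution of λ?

Total count: 1 + 5 + 1 + 1 + 3 = 11.
Total exposure: 5 weeks.
After the first batch: Gamma(12 + 11, 9 + 5) = Gamma(23, 14).
Total count: 31 + 3 + 15 + 12 + 7 + 9 + 10 + 17 + 13 + 13 = 130.
Total exposure: 7 + 1 + 3 + 3 + 2 + 4 + 4 + 6 + 5 + 5 = 40 weeks.
After the second batch: Gamma(23 + 130, 14 + 40) = Gamma(153, 54).

54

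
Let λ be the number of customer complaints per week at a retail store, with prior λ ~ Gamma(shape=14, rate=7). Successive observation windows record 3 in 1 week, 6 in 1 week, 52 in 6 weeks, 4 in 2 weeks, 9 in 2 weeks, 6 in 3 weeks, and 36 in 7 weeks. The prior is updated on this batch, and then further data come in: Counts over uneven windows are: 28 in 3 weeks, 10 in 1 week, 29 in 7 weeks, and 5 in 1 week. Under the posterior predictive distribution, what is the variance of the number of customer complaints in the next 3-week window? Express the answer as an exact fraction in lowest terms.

26664/1681

Total count: 3 + 6 + 52 + 4 + 9 + 6 + 36 = 116.
Total exposure: 1 + 1 + 6 + 2 + 2 + 3 + 7 = 22 weeks.
After the first batch: Gamma(14 + 116, 7 + 22) = Gamma(130, 29).
Total count: 28 + 10 + 29 + 5 = 72.
Total exposure: 3 + 1 + 7 + 1 = 12 weeks.
After the second batch: Gamma(130 + 72, 29 + 12) = Gamma(202, 41).
The posterior predictive for a window of length T is Negative Binomial with variance T·α'·(β'+T)/β'² = 3·202·44/1681 = 26664/1681.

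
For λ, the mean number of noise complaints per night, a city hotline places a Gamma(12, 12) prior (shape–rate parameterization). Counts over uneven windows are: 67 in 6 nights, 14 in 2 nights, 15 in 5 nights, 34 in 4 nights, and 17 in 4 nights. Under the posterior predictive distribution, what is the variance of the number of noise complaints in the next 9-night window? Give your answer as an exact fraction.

Total count: 67 + 14 + 15 + 34 + 17 = 147.
Total exposure: 6 + 2 + 5 + 4 + 4 = 21 nights.
By Gamma–Poisson conjugacy, the posterior is Gamma(α + Σx, β + Σt) = Gamma(12 + 147, 12 + 21) = Gamma(159, 33).
The posterior predictive for a window of length T is Negative Binomial with variance T·α'·(β'+T)/β'² = 9·159·42/1089 = 6678/121.

6678/121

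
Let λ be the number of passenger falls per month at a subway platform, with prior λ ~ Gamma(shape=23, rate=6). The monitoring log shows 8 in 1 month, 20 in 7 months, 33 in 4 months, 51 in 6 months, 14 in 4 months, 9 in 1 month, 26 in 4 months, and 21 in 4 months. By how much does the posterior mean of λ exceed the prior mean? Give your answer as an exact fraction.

Total count: 8 + 20 + 33 + 51 + 14 + 9 + 26 + 21 = 182.
Total exposure: 1 + 7 + 4 + 6 + 4 + 1 + 4 + 4 = 31 months.
The Gamma prior is conjugate for the Poisson rate, so λ | data ~ Gamma(23+182, 6+31) = Gamma(205, 37).
Posterior mean = 205/37 = 205/37; prior mean = 23/6 = 23/6. Difference = 205/37 − 23/6 = 379/222.

379/222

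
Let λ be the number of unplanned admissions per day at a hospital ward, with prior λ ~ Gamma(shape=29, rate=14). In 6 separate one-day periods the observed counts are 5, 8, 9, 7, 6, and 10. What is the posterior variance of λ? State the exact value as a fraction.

Total count: 5 + 8 + 9 + 7 + 6 + 10 = 45.
Total exposure: 6 days.
By Gamma–Poisson conjugacy, the posterior is Gamma(α + Σx, β + Σt) = Gamma(29 + 45, 14 + 6) = Gamma(74, 20).
Posterior variance = α'/β'² = 74/400 = 37/200.

37/200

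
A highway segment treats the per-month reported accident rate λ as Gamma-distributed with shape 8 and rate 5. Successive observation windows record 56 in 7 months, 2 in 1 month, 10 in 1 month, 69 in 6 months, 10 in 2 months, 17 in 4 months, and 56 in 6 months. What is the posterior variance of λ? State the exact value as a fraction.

Total count: 56 + 2 + 10 + 69 + 10 + 17 + 56 = 220.
Total exposure: 7 + 1 + 1 + 6 + 2 + 4 + 6 = 27 months.
By Gamma–Poisson conjugacy, the posterior is Gamma(α + Σx, β + Σt) = Gamma(8 + 220, 5 + 27) = Gamma(228, 32).
Posterior variance = α'/β'² = 228/1024 = 57/256.

57/256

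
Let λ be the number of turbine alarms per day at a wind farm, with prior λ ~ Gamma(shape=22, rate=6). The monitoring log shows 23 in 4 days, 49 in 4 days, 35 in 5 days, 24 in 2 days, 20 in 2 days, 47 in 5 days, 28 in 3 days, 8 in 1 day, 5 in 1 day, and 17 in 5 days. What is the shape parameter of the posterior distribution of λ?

Total count: 23 + 49 + 35 + 24 + 20 + 47 + 28 + 8 + 5 + 17 = 256.
Total exposure: 4 + 4 + 5 + 2 + 2 + 5 + 3 + 1 + 1 + 5 = 32 days.
The Gamma prior is conjugate for the Poisson rate, so λ | data ~ Gamma(22+256, 6+32) = Gamma(278, 38).

278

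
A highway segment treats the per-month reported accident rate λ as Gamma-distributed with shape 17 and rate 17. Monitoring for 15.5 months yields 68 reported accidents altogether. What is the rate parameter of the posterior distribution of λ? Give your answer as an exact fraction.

Total count 68 over total exposure 15.5 months.
The Gamma prior is conjugate for the Poisson rate, so λ | data ~ Gamma(17+68, 17+15.5) = Gamma(85, 65/2).

65/2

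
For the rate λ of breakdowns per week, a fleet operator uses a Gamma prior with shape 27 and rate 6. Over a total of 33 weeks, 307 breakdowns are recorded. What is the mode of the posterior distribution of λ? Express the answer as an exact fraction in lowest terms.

Total count 307 over total exposure 33 weeks.
Gamma(α, β) with Poisson data over total exposure Σt gives posterior Gamma(α+Σx, β+Σt) = Gamma(334, 39).
Posterior mode = (α'−1)/β' = 333/39 = 111/13.

111/13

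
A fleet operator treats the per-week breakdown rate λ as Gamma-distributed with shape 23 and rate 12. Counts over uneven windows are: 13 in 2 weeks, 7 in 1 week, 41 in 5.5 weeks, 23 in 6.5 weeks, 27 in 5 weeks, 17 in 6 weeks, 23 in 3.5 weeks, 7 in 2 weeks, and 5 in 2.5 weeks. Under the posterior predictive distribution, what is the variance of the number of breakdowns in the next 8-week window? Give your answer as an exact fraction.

20088/529

Total count: 13 + 7 + 41 + 23 + 27 + 17 + 23 + 7 + 5 = 163.
Total exposure: 2 + 1 + 5.5 + 6.5 + 5 + 6 + 3.5 + 2 + 2.5 = 34 weeks.
Conjugate update: add total count to the shape and total exposure to the rate, giving Gamma(186, 46).
The posterior predictive for a window of length T is Negative Binomial with variance T·α'·(β'+T)/β'² = 8·186·54/2116 = 20088/529.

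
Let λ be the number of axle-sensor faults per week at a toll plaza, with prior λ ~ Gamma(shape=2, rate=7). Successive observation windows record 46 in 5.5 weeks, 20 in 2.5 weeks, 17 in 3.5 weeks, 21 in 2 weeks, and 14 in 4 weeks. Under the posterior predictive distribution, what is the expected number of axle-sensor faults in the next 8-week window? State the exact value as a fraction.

Total count: 46 + 20 + 17 + 21 + 14 = 118.
Total exposure: 5.5 + 2.5 + 3.5 + 2 + 4 = 17.5 weeks.
Conjugate update: add total count to the shape and total exposure to the rate, giving Gamma(120, 49/2).
Predictive mean over an 8-week window = T·E[λ|data] = 8·120/(49/2) = 1920/49.

1920/49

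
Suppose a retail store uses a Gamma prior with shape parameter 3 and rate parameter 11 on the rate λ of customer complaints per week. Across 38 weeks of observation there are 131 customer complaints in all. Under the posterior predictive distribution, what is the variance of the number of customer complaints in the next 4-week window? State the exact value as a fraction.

28408/2401

Total count 131 over total exposure 38 weeks.
The Gamma prior is conjugate for the Poisson rate, so λ | data ~ Gamma(3+131, 11+38) = Gamma(134, 49).
The posterior predictive for a window of length T is Negative Binomial with variance T·α'·(β'+T)/β'² = 4·134·53/2401 = 28408/2401.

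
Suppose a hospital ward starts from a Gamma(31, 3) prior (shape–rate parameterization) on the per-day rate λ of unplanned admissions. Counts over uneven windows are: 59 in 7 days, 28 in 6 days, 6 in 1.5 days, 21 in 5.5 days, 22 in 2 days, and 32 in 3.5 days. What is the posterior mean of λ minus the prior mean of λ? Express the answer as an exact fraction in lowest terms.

-191/57

Total count: 59 + 28 + 6 + 21 + 22 + 32 = 168.
Total exposure: 7 + 6 + 1.5 + 5.5 + 2 + 3.5 = 25.5 days.
Conjugate update: add total count to the shape and total exposure to the rate, giving Gamma(199, 57/2).
Posterior mean = 199/(57/2) = 398/57; prior mean = 31/3 = 31/3. Difference = 398/57 − 31/3 = -191/57.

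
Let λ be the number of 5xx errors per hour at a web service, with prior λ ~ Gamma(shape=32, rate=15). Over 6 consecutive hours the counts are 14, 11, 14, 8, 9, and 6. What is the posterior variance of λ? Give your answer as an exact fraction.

94/441

Total count: 14 + 11 + 14 + 8 + 9 + 6 = 62.
Total exposure: 6 hours.
By Gamma–Poisson conjugacy, the posterior is Gamma(α + Σx, β + Σt) = Gamma(32 + 62, 15 + 6) = Gamma(94, 21).
Posterior variance = α'/β'² = 94/441.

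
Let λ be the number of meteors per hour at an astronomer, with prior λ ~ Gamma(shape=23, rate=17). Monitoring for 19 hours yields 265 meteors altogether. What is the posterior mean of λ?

8

Total count 265 over total exposure 19 hours.
By Gamma–Poisson conjugacy, the posterior is Gamma(α + Σx, β + Σt) = Gamma(23 + 265, 17 + 19) = Gamma(288, 36).
Posterior mean = α'/β' = 288/36 = 8.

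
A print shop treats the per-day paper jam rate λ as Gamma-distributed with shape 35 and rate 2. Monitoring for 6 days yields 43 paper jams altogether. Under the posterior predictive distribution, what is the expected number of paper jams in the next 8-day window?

78

Total count 43 over total exposure 6 days.
Gamma(α, β) with Poisson data over total exposure Σt gives posterior Gamma(α+Σx, β+Σt) = Gamma(78, 8).
Predictive mean over an 8-day window = T·E[λ|data] = 8·78/8 = 78.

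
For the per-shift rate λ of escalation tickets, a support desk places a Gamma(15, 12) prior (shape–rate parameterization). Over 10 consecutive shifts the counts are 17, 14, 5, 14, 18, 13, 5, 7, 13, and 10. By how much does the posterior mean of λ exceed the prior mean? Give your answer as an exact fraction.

Total count: 17 + 14 + 5 + 14 + 18 + 13 + 5 + 7 + 13 + 10 = 116.
Total exposure: 10 shifts.
Conjugate update: add total count to the shape and total exposure to the rate, giving Gamma(131, 22).
Posterior mean = 131/22 = 131/22; prior mean = 15/12 = 5/4. Difference = 131/22 − 5/4 = 207/44.

207/44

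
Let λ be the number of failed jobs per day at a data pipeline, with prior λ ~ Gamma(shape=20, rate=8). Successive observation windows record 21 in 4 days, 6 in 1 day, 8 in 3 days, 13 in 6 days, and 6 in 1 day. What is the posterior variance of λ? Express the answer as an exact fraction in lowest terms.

74/529

Total count: 21 + 6 + 8 + 13 + 6 = 54.
Total exposure: 4 + 1 + 3 + 6 + 1 = 15 days.
By Gamma–Poisson conjugacy, the posterior is Gamma(α + Σx, β + Σt) = Gamma(20 + 54, 8 + 15) = Gamma(74, 23).
Posterior variance = α'/β'² = 74/529.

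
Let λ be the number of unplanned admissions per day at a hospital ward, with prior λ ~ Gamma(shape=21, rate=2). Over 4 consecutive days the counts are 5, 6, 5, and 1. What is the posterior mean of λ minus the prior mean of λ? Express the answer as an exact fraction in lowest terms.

-25/6

Total count: 5 + 6 + 5 + 1 = 17.
Total exposure: 4 days.
Posterior: α' = 21 + 17 = 38, β' = 2 + 4 = 6.
Posterior mean = 38/6 = 19/3; prior mean = 21/2 = 21/2. Difference = 19/3 − 21/2 = -25/6.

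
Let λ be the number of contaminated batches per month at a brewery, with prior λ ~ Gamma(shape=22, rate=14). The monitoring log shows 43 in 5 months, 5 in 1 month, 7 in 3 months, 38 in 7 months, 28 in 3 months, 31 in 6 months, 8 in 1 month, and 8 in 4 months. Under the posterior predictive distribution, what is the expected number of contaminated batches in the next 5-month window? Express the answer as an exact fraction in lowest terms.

475/22

Total count: 43 + 5 + 7 + 38 + 28 + 31 + 8 + 8 = 168.
Total exposure: 5 + 1 + 3 + 7 + 3 + 6 + 1 + 4 = 30 months.
The Gamma prior is conjugate for the Poisson rate, so λ | data ~ Gamma(22+168, 14+30) = Gamma(190, 44).
Predictive mean over a 5-month window = T·E[λ|data] = 5·190/44 = 475/22.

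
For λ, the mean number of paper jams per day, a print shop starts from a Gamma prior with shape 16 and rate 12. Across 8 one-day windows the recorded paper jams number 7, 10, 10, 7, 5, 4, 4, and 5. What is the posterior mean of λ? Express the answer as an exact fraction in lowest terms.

17/5

Total count: 7 + 10 + 10 + 7 + 5 + 4 + 4 + 5 = 52.
Total exposure: 8 days.
Conjugate update: add total count to the shape and total exposure to the rate, giving Gamma(68, 20).
Posterior mean = α'/β' = 68/20 = 17/5.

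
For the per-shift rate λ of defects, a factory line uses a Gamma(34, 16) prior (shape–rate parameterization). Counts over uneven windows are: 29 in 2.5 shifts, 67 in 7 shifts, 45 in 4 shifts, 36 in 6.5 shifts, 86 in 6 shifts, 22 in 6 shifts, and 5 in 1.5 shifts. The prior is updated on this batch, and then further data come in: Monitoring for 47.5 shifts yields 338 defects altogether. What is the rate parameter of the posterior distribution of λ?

Total count: 29 + 67 + 45 + 36 + 86 + 22 + 5 = 290.
Total exposure: 2.5 + 7 + 4 + 6.5 + 6 + 6 + 1.5 = 33.5 shifts.
After the first batch: Gamma(34 + 290, 16 + 33.5) = Gamma(324, 99/2).
Total count 338 over total exposure 47.5 shifts.
After the second batch: Gamma(324 + 338, 99/2 + 47.5) = Gamma(662, 97).

97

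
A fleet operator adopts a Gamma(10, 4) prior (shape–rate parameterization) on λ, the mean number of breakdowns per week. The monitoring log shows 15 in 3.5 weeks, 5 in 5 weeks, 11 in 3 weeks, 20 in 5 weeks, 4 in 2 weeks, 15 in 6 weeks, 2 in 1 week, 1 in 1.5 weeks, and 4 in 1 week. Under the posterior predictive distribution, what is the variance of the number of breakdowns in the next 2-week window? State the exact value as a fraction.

1479/256

Total count: 15 + 5 + 11 + 20 + 4 + 15 + 2 + 1 + 4 = 77.
Total exposure: 3.5 + 5 + 3 + 5 + 2 + 6 + 1 + 1.5 + 1 = 28 weeks.
The Gamma prior is conjugate for the Poisson rate, so λ | data ~ Gamma(10+77, 4+28) = Gamma(87, 32).
The posterior predictive for a window of length T is Negative Binomial with variance T·α'·(β'+T)/β'² = 2·87·34/1024 = 1479/256.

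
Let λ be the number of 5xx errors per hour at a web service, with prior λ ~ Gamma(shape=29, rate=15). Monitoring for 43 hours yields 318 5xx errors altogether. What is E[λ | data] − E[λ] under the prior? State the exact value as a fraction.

3523/870

Total count 318 over total exposure 43 hours.
Gamma(α, β) with Poisson data over total exposure Σt gives posterior Gamma(α+Σx, β+Σt) = Gamma(347, 58).
Posterior mean = 347/58 = 347/58; prior mean = 29/15 = 29/15. Difference = 347/58 − 29/15 = 3523/870.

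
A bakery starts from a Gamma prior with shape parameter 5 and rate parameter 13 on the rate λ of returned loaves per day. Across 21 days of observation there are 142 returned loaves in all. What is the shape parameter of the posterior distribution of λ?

147

Total count 142 over total exposure 21 days.
Gamma(α, β) with Poisson data over total exposure Σt gives posterior Gamma(α+Σx, β+Σt) = Gamma(147, 34).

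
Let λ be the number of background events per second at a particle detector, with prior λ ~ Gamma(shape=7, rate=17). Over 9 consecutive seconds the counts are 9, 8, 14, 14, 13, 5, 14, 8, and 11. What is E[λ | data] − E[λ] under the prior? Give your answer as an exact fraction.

1569/442

Total count: 9 + 8 + 14 + 14 + 13 + 5 + 14 + 8 + 11 = 96.
Total exposure: 9 seconds.
Posterior: α' = 7 + 96 = 103, β' = 17 + 9 = 26.
Posterior mean = 103/26 = 103/26; prior mean = 7/17 = 7/17. Difference = 103/26 − 7/17 = 1569/442.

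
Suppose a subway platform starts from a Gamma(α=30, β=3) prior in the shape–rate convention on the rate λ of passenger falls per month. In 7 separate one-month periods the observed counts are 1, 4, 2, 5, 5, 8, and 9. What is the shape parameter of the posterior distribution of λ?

64

Total count: 1 + 4 + 2 + 5 + 5 + 8 + 9 = 34.
Total exposure: 7 months.
Posterior: α' = 30 + 34 = 64, β' = 3 + 7 = 10.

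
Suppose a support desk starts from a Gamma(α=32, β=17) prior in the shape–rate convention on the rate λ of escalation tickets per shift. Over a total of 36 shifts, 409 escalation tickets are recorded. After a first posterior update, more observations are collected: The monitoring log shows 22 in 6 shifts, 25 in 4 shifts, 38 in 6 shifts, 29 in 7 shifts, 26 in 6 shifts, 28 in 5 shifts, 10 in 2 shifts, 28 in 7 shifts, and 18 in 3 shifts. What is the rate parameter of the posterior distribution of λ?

Total count 409 over total exposure 36 shifts.
After the first batch: Gamma(32 + 409, 17 + 36) = Gamma(441, 53).
Total count: 22 + 25 + 38 + 29 + 26 + 28 + 10 + 28 + 18 = 224.
Total exposure: 6 + 4 + 6 + 7 + 6 + 5 + 2 + 7 + 3 = 46 shifts.
After the second batch: Gamma(441 + 224, 53 + 46) = Gamma(665, 99).

99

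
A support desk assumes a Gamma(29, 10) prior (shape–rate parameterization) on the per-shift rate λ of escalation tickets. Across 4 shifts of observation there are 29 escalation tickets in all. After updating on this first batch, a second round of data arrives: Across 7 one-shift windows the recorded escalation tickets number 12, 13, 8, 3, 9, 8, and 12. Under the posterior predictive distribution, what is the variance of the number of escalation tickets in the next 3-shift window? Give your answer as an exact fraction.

Total count 29 over total exposure 4 shifts.
After the first batch: Gamma(29 + 29, 10 + 4) = Gamma(58, 14).
Total count: 12 + 13 + 8 + 3 + 9 + 8 + 12 = 65.
Total exposure: 7 shifts.
After the second batch: Gamma(58 + 65, 14 + 7) = Gamma(123, 21).
The posterior predictive for a window of length T is Negative Binomial with variance T·α'·(β'+T)/β'² = 3·123·24/441 = 984/49.

984/49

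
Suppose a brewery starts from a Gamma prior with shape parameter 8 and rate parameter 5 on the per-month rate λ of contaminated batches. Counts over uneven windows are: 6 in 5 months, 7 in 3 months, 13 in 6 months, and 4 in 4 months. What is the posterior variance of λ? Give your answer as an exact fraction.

38/529

Total count: 6 + 7 + 13 + 4 = 30.
Total exposure: 5 + 3 + 6 + 4 = 18 months.
Posterior: α' = 8 + 30 = 38, β' = 5 + 18 = 23.
Posterior variance = α'/β'² = 38/529.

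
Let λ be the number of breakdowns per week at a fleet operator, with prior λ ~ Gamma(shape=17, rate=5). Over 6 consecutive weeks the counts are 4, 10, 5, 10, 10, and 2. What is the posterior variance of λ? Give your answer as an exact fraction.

58/121

Total count: 4 + 10 + 5 + 10 + 10 + 2 = 41.
Total exposure: 6 weeks.
The Gamma prior is conjugate for the Poisson rate, so λ | data ~ Gamma(17+41, 5+6) = Gamma(58, 11).
Posterior variance = α'/β'² = 58/121.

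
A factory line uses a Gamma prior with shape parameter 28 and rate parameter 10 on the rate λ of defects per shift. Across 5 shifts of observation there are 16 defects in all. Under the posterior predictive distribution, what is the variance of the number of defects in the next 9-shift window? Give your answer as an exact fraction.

1056/25

Total count 16 over total exposure 5 shifts.
The Gamma prior is conjugate for the Poisson rate, so λ | data ~ Gamma(28+16, 10+5) = Gamma(44, 15).
The posterior predictive for a window of length T is Negative Binomial with variance T·α'·(β'+T)/β'² = 9·44·24/225 = 1056/25.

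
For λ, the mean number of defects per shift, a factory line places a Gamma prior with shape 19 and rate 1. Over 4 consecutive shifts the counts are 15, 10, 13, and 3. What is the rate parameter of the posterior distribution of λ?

5

Total count: 15 + 10 + 13 + 3 = 41.
Total exposure: 4 shifts.
Conjugate update: add total count to the shape and total exposure to the rate, giving Gamma(60, 5).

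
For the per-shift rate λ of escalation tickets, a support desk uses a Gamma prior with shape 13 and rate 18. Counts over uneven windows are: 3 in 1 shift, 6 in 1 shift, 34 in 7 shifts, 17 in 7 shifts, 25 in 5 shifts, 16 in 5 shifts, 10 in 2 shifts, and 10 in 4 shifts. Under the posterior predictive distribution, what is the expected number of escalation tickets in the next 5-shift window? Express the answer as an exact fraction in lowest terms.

Total count: 3 + 6 + 34 + 17 + 25 + 16 + 10 + 10 = 121.
Total exposure: 1 + 1 + 7 + 7 + 5 + 5 + 2 + 4 = 32 shifts.
The Gamma prior is conjugate for the Poisson rate, so λ | data ~ Gamma(13+121, 18+32) = Gamma(134, 50).
Predictive mean over a 5-shift window = T·E[λ|data] = 5·134/50 = 67/5.

67/5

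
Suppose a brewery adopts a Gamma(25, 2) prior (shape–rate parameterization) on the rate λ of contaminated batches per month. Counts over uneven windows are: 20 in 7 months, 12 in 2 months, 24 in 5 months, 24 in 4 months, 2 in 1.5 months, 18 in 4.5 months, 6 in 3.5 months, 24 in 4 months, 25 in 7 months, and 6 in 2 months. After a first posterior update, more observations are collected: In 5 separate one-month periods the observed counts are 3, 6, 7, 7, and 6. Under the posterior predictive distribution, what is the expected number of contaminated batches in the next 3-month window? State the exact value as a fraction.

Total count: 20 + 12 + 24 + 24 + 2 + 18 + 6 + 24 + 25 + 6 = 161.
Total exposure: 7 + 2 + 5 + 4 + 1.5 + 4.5 + 3.5 + 4 + 7 + 2 = 40.5 months.
After the first batch: Gamma(25 + 161, 2 + 40.5) = Gamma(186, 85/2).
Total count: 3 + 6 + 7 + 7 + 6 = 29.
Total exposure: 5 months.
After the second batch: Gamma(186 + 29, 85/2 + 5) = Gamma(215, 95/2).
Predictive mean over a 3-month window = T·E[λ|data] = 3·215/(95/2) = 258/19.

258/19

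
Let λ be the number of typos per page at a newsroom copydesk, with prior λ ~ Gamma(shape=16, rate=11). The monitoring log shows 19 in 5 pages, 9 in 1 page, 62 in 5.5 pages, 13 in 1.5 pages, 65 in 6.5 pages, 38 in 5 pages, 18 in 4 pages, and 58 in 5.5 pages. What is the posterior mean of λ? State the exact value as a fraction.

298/45

Total count: 19 + 9 + 62 + 13 + 65 + 38 + 18 + 58 = 282.
Total exposure: 5 + 1 + 5.5 + 1.5 + 6.5 + 5 + 4 + 5.5 = 34 pages.
Posterior: α' = 16 + 282 = 298, β' = 11 + 34 = 45.
Posterior mean = α'/β' = 298/45.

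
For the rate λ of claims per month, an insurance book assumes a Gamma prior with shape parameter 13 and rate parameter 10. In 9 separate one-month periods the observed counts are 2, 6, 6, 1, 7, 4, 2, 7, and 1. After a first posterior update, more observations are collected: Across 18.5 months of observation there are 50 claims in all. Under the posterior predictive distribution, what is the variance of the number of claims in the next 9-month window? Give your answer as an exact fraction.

Total count: 2 + 6 + 6 + 1 + 7 + 4 + 2 + 7 + 1 = 36.
Total exposure: 9 months.
After the first batch: Gamma(13 + 36, 10 + 9) = Gamma(49, 19).
Total count 50 over total exposure 18.5 months.
After the second batch: Gamma(49 + 50, 19 + 18.5) = Gamma(99, 75/2).
The posterior predictive for a window of length T is Negative Binomial with variance T·α'·(β'+T)/β'² = 9·99·(93/2)/(5625/4) = 18414/625.

18414/625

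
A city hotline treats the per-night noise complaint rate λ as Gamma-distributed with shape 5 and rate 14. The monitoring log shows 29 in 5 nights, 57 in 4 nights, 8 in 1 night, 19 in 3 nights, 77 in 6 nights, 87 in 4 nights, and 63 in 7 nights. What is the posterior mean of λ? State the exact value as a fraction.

Total count: 29 + 57 + 8 + 19 + 77 + 87 + 63 = 340.
Total exposure: 5 + 4 + 1 + 3 + 6 + 4 + 7 = 30 nights.
Gamma(α, β) with Poisson data over total exposure Σt gives posterior Gamma(α+Σx, β+Σt) = Gamma(345, 44).
Posterior mean = α'/β' = 345/44.

345/44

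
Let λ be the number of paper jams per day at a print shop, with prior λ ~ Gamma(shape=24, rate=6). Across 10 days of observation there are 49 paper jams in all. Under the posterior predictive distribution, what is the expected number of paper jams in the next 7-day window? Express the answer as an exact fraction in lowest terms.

Total count 49 over total exposure 10 days.
Gamma(α, β) with Poisson data over total exposure Σt gives posterior Gamma(α+Σx, β+Σt) = Gamma(73, 16).
Predictive mean over a 7-day window = T·E[λ|data] = 7·73/16 = 511/16.

511/16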